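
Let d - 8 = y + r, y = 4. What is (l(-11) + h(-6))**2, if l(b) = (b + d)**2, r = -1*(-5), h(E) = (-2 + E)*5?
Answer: 16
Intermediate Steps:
h(E) = -10 + 5*E
r = 5
d = 17 (d = 8 + (4 + 5) = 8 + 9 = 17)
l(b) = (17 + b)**2 (l(b) = (b + 17)**2 = (17 + b)**2)
(l(-11) + h(-6))**2 = ((17 - 11)**2 + (-10 + 5*(-6)))**2 = (6**2 + (-10 - 30))**2 = (36 - 40)**2 = (-4)**2 = 16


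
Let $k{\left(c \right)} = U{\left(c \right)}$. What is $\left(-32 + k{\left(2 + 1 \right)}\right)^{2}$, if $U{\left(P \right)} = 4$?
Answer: $784$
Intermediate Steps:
$k{\left(c \right)} = 4$
$\left(-32 + k{\left(2 + 1 \right)}\right)^{2} = \left(-32 + 4\right)^{2} = \left(-28\right)^{2} = 784$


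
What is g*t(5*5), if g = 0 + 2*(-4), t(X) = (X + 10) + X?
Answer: -480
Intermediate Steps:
t(X) = 10 + 2*X (t(X) = (10 + X) + X = 10 + 2*X)
g = -8 (g = 0 - 8 = -8)
g*t(5*5) = -8*(10 + 2*(5*5)) = -8*(10 + 2*25) = -8*(10 + 50) = -8*60 = -480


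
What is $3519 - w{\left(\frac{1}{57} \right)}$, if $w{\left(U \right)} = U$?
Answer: $\frac{200582}{57} \approx 3519.0$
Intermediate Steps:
$3519 - w{\left(\frac{1}{57} \right)} = 3519 - \frac{1}{57} = \frac{200582}{57}$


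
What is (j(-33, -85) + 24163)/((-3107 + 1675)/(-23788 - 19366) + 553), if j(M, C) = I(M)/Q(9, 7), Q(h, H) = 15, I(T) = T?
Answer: 868862636/19887995 ≈ 43.688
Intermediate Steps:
j(M, C) = M/15
(j(-33, -85) + 24163)/((-3107 + 1675)/(-23788 - 19366) + 553) = ((1/15)*(-33) + 24163)/((-3107 + 1675)/(-23788 - 19366) + 553) = (-11/5 + 24163)/(-1432/(-43154) + 553) = 120804/(5*(-1432*(-1/43154) + 553)) = 120804/(5*(716/21577 + 553)) = 120804/(5*(11932797/21577)) = (120804/5)*(21577/11932797) = 868862636/19887995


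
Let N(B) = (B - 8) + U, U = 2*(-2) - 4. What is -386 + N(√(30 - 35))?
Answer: -402 + I*√5 ≈ -402.0 + 2.2361*I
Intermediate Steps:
U = -8 (U = -4 - 4 = -8)
N(B) = -16 + B (N(B) = (B - 8) - 8 = (-8 + B) - 8 = -16 + B)
-386 + N(√(30 - 35)) = -386 + (-16 + √(30 - 35)) = -386 + (-16 + √(-5)) = -386 + (-16 + I*√5) = -402 + I*√5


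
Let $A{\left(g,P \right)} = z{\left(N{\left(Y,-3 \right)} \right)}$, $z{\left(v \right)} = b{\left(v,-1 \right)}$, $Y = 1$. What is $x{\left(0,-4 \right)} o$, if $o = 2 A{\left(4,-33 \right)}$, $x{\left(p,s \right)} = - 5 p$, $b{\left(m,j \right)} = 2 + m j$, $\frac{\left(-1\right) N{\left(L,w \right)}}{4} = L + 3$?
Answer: $0$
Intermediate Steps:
$N{\left(L,w \right)} = -12 - 4 L$ ($N{\left(L,w \right)} = - 4 \left(L + 3\right) = - 4 \left(3 + L\right) = -12 - 4 L$)
$b{\left(m,j \right)} = 2 + j m$
$z{\left(v \right)} = 2 - v$
$A{\left(g,P \right)} = 18$ ($A{\left(g,P \right)} = 2 - \left(-12 - 4\right) = 2 - -16 = 2 + 16 = 18$)
$o = 36$ ($o = 2 \cdot 18 = 36$)
$x{\left(0,-4 \right)} o = \left(-5\right) 0 \cdot 36 = 0 \cdot 36 = 0$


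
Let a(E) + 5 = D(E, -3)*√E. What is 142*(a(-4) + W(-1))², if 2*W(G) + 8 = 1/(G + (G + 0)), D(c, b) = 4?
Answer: 24495/8 - 21016*I ≈ 3061.9 - 21016.0*I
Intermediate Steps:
a(E) = -5 + 4*√E
W(G) = -4 + 1/(4*G) (W(G) = -4 + 1/(2*(G + (G + 0))) = -4 + 1/(2*(G + G)) = -4 + 1/(2*((2*G))) = -4 + (1/(2*G))/2 = -4 + 1/(4*G))
142*(a(-4) + W(-1))² = 142*((-5 + 4*√(-4)) + (-4 + (¼)/(-1)))² = 142*((-5 + 4*(2*I)) + (-4 + (¼)*(-1)))² = 142*((-5 + 8*I) + (-4 - ¼))² = 142*((-5 + 8*I) - 17/4)² = 142*(-37/4 + 8*I)²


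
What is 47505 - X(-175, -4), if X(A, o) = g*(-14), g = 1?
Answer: 47519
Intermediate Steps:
X(A, o) = -14 (X(A, o) = 1*(-14) = -14)
47505 - X(-175, -4) = 47505 - 1*(-14) = 47505 + 14 = 47519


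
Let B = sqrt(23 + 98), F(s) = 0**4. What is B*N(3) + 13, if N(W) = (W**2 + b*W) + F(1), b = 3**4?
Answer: 2785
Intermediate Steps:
F(s) = 0
b = 81
B = 11 (B = sqrt(121) = 11)
N(W) = W**2 + 81*W (N(W) = (W**2 + 81*W) + 0 = W**2 + 81*W)
B*N(3) + 13 = 11*(3*(81 + 3)) + 13 = 11*(3*84) + 13 = 11*252 + 13 = 2772 + 13 = 2785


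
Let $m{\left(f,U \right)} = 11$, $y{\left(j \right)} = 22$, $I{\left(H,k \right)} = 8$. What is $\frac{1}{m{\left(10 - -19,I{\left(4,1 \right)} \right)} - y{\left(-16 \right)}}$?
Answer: $- \frac{1}{11} \approx -0.090909$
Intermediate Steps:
$\frac{1}{m{\left(10 - -19,I{\left(4,1 \right)} \right)} - y{\left(-16 \right)}} = \frac{1}{11 - 22} = \frac{1}{-11} = - \frac{1}{11}$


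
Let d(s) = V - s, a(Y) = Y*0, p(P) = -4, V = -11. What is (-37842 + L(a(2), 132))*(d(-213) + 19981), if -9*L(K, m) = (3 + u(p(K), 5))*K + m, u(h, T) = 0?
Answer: -2292183310/3 ≈ -7.6406e+8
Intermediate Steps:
a(Y) = 0
L(K, m) = -K/3 - m/9 (L(K, m) = -((3 + 0)*K + m)/9 = -(3*K + m)/9 = -(m + 3*K)/9 = -K/3 - m/9)
d(s) = -11 - s
(-37842 + L(a(2), 132))*(d(-213) + 19981) = (-37842 + (-⅓*0 - ⅑*132))*((-11 - 1*(-213)) + 19981) = (-37842 + (0 - 44/3))*((-11 + 213) + 19981) = (-37842 - 44/3)*(202 + 19981) = -113570/3*20183 = -2292183310/3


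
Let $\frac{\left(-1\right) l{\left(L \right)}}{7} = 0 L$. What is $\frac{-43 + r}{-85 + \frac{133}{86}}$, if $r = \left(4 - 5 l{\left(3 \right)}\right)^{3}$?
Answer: $- \frac{1806}{7177} \approx -0.25164$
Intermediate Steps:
$l{\left(L \right)} = 0$ ($l{\left(L \right)} = - 7 \cdot 0 L = \left(-7\right) 0 = 0$)
$r = 64$ ($r = \left(4 - 0\right)^{3} = \left(4 + 0\right)^{3} = 4^{3} = 64$)
$\frac{-43 + r}{-85 + \frac{133}{86}} = \frac{-43 + 64}{-85 + \frac{133}{86}} = \frac{21}{-85 + 133 \cdot \frac{1}{86}} = \frac{21}{-85 + \frac{133}{86}} = \frac{21}{- \frac{7177}{86}} = 21 \left(- \frac{86}{7177}\right) = - \frac{1806}{7177}$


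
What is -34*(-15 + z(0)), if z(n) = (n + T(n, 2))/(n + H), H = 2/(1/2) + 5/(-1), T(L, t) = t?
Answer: 578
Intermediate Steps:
H = -1 (H = 2/(1/2) + 5*(-1) = 2*2 - 5 = 4 - 5 = -1)
z(n) = (2 + n)/(-1 + n) (z(n) = (n + 2)/(n - 1) = (2 + n)/(-1 + n))
-34*(-15 + z(0)) = -34*(-15 + (2 + 0)/(-1 + 0)) = -34*(-15 + 2/(-1)) = -34*(-15 - 1*2) = -34*(-15 - 2) = -34*(-17) = 578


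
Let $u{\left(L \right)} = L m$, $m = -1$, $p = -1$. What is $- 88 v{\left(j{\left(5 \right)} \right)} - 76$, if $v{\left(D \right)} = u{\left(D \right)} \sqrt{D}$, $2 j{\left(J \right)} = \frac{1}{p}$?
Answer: $-76 - 22 i \sqrt{2} \approx -76.0 - 31.113 i$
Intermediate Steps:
$j{\left(J \right)} = - \frac{1}{2}$ ($j{\left(J \right)} = \frac{1}{2 \left(-1\right)} = \frac{1}{2} \left(-1\right) = - \frac{1}{2}$)
$u{\left(L \right)} = - L$ ($u{\left(L \right)} = L \left(-1\right) = - L$)
$v{\left(D \right)} = - D^{\frac{3}{2}}$ ($v{\left(D \right)} = - D \sqrt{D} = - D^{\frac{3}{2}}$)
$- 88 v{\left(j{\left(5 \right)} \right)} - 76 = - 88 \left(- \left(- \frac{1}{2}\right)^{\frac{3}{2}}\right) - 76 = - 88 \left(- \frac{\left(-1\right) i \sqrt{2}}{4}\right) - 76 = - 88 \frac{i \sqrt{2}}{4} - 76 = - 22 i \sqrt{2} - 76 = -76 - 22 i \sqrt{2}$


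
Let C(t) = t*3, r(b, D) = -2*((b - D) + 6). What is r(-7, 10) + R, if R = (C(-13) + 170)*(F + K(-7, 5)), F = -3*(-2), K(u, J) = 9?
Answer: 1987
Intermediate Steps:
r(b, D) = -12 - 2*b + 2*D (r(b, D) = -2*(6 + b - D) = -12 - 2*b + 2*D)
C(t) = 3*t
F = 6
R = 1965 (R = (3*(-13) + 170)*(6 + 9) = (-39 + 170)*15 = 131*15 = 1965)
r(-7, 10) + R = (-12 - 2*(-7) + 2*10) + 1965 = (-12 + 14 + 20) + 1965 = 22 + 1965 = 1987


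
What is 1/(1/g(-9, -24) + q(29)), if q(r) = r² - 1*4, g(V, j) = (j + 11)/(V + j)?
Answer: 13/10914 ≈ 0.0011911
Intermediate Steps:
g(V, j) = (11 + j)/(V + j)
q(r) = -4 + r² (q(r) = r² - 4 = -4 + r²)
1/(1/g(-9, -24) + q(29)) = 1/(1/((11 - 24)/(-9 - 24)) + (-4 + 29²)) = 1/(1/(-13/(-33)) + (-4 + 841)) = 1/(1/(-1/33*(-13)) + 837) = 1/(1/(13/33) + 837) = 1/(33/13 + 837) = 1/(10914/13) = 13/10914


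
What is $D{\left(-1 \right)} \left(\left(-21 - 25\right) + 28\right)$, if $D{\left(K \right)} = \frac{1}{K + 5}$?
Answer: $- \frac{9}{2} \approx -4.5$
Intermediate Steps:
$D{\left(K \right)} = \frac{1}{5 + K}$
$D{\left(-1 \right)} \left(\left(-21 - 25\right) + 28\right) = \frac{\left(-21 - 25\right) + 28}{5 - 1} = \frac{\left(-21 - 25\right) + 28}{4} = \frac{-46 + 28}{4} = \frac{1}{4} \left(-18\right) = - \frac{9}{2}$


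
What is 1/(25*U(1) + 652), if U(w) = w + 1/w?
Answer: 1/702 ≈ 0.0014245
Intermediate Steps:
U(w) = w + 1/w
1/(25*U(1) + 652) = 1/(25*(1 + 1/1) + 652) = 1/(25*(1 + 1) + 652) = 1/(25*2 + 652) = 1/(50 + 652) = 1/702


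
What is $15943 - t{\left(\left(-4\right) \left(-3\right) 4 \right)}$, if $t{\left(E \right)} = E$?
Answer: $15895$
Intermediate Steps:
$15943 - t{\left(\left(-4\right) \left(-3\right) 4 \right)} = 15943 - \left(-4\right) \left(-3\right) 4 = 15943 - 12 \cdot 4 = 15943 - 48 = 15895$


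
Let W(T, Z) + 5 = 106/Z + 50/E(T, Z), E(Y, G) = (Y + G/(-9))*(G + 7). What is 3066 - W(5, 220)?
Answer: 536697853/174790 ≈ 3070.5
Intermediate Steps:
E(Y, G) = (7 + G)*(Y - G/9) (E(Y, G) = (Y + G*(-⅑))*(7 + G) = (Y - G/9)*(7 + G) = (7 + G)*(Y - G/9))
W(T, Z) = -5 + 50/(7*T - 7*Z/9 - Z²/9 + T*Z) + 106/Z (W(T, Z) = -5 + (106/Z + 50/(7*T - 7*Z/9 - Z²/9 + Z*T)) = -5 + (106/Z + 50/(7*T - 7*Z/9 - Z²/9 + T*Z)) = -5 + (50/(7*T - 7*Z/9 - Z²/9 + T*Z) + 106/Z) = -5 + 50/(7*T - 7*Z/9 - Z²/9 + T*Z) + 106/Z)
3066 - W(5, 220) = 3066 - (-5 + 50/(7*5 - 7/9*220 - ⅑*220² + 5*220) + 106/220) = 3066 - (-5 + 50/(35 - 1540/9 - ⅑*48400 + 1100) + 106*(1/220)) = 3066 - (-5 + 50/(35 - 1540/9 - 48400/9 + 1100) + 53/110) = 3066 - (-5 + 50/(-39725/9) + 53/110) = 3066 - (-5 + 50*(-9/39725) + 53/110) = 3066 - (-5 - 18/1589 + 53/110) = 3066 - 1*(-791713/174790) = 3066 + 791713/174790 = 536697853/174790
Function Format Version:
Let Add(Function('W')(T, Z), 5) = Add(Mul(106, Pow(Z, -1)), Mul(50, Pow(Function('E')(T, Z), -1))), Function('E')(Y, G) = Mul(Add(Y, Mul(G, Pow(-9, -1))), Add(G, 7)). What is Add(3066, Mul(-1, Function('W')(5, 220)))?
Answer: Rational(536697853, 174790) ≈ 3070.5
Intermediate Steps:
Function('E')(Y, G) = Mul(Add(7, G), Add(Y, Mul(Rational(-1, 9), G))) (Function('E')(Y, G) = Mul(Add(Y, Mul(G, Rational(-1, 9))), Add(7, G)) = Mul(Add(Y, Mul(Rational(-1, 9), G)), Add(7, G)) = Mul(Add(7, G), Add(Y, Mul(Rational(-1, 9), G))))
Function('W')(T, Z) = Add(-5, Mul(50, Pow(Add(Mul(7, T), Mul(Rational(-7, 9), Z), Mul(Rational(-1, 9), Pow(Z, 2)), Mul(T, Z)), -1)), Mul(106, Pow(Z, -1))) (Function('W')(T, Z) = Add(-5, Add(Mul(106, Pow(Z, -1)), Mul(50, Pow(Add(Mul(7, T), Mul(Rational(-7, 9), Z), Mul(Rational(-1, 9), Pow(Z, 2)), Mul(Z, T)), -1)))) = Add(-5, Add(Mul(106, Pow(Z, -1)), Mul(50, Pow(Add(Mul(7, T), Mul(Rational(-7, 9), Z), Mul(Rational(-1, 9), Pow(Z, 2)), Mul(T, Z)), -1)))) = Add(-5, Add(Mul(50, Pow(Add(Mul(7, T), Mul(Rational(-7, 9), Z), Mul(Rational(-1, 9), Pow(Z, 2)), Mul(T, Z)), -1)), Mul(106, Pow(Z, -1)))) = Add(-5, Mul(50, Pow(Add(Mul(7, T), Mul(Rational(-7, 9), Z), Mul(Rational(-1, 9), Pow(Z, 2)), Mul(T, Z)), -1)), Mul(106, Pow(Z, -1))))
Add(3066, Mul(-1, Function('W')(5, 220))) = Add(3066, Mul(-1, Add(-5, Mul(50, Pow(Add(Mul(7, 5), Mul(Rational(-7, 9), 220), Mul(Rational(-1, 9), Pow(220, 2)), Mul(5, 220)), -1)), Mul(106, Pow(220, -1))))) = Add(3066, Mul(-1, Add(-5, Mul(50, Pow(Add(35, Rational(-1540, 9), Mul(Rational(-1, 9), 48400), 1100), -1)), Mul(106, Rational(1, 220))))) = Add(3066, Mul(-1, Add(-5, Mul(50, Pow(Add(35, Rational(-1540, 9), Rational(-48400, 9), 1100), -1)), Rational(53, 110)))) = Add(3066, Mul(-1, Add(-5, Mul(50, Pow(Rational(-39725, 9), -1)), Rational(53, 110)))) = Add(3066, Mul(-1, Add(-5, Mul(50, Rational(-9, 39725)), Rational(53, 110)))) = Add(3066, Mul(-1, Add(-5, Rational(-18, 1589), Rational(53, 110)))) = Add(3066, Mul(-1, Rational(-791713, 174790))) = Add(3066, Rational(791713, 174790)) = Rational(536697853, 174790)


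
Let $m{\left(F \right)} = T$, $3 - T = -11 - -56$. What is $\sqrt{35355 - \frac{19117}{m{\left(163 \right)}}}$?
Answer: $\frac{\sqrt{1289166}}{6} \approx 189.24$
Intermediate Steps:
$T = -42$ ($T = 3 - \left(-11 - -56\right) = 3 - \left(-11 + 56\right) = 3 - 45 = -42$)
$m{\left(F \right)} = -42$
$\sqrt{35355 - \frac{19117}{m{\left(163 \right)}}} = \sqrt{35355 - \frac{19117}{-42}} = \sqrt{35355 - - \frac{2731}{6}} = \sqrt{35355 + \frac{2731}{6}} = \sqrt{\frac{214861}{6}} = \frac{\sqrt{1289166}}{6}$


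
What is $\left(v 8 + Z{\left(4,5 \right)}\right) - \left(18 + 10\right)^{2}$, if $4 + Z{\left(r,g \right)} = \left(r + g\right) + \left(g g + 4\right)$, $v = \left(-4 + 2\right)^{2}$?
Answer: $-718$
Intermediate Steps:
$v = 4$ ($v = \left(-2\right)^{2} = 4$)
$Z{\left(r,g \right)} = g + r + g^{2}$ ($Z{\left(r,g \right)} = -4 + \left(\left(r + g\right) + \left(g g + 4\right)\right) = -4 + \left(\left(g + r\right) + \left(g^{2} + 4\right)\right) = -4 + \left(\left(g + r\right) + \left(4 + g^{2}\right)\right) = -4 + \left(4 + g + r + g^{2}\right) = g + r + g^{2}$)
$\left(v 8 + Z{\left(4,5 \right)}\right) - \left(18 + 10\right)^{2} = \left(4 \cdot 8 + \left(5 + 4 + 5^{2}\right)\right) - \left(18 + 10\right)^{2} = \left(32 + \left(5 + 4 + 25\right)\right) - 28^{2} = \left(32 + 34\right) - 784 = 66 - 784 = -718$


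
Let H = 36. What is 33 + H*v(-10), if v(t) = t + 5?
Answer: -147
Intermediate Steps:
v(t) = 5 + t
33 + H*v(-10) = 33 + 36*(5 - 10) = 33 + 36*(-5) = 33 - 180 = -147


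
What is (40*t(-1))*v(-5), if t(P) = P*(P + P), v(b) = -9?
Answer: -720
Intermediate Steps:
t(P) = 2*P² (t(P) = P*(2*P) = 2*P²)
(40*t(-1))*v(-5) = (40*(2*(-1)²))*(-9) = (40*(2*1))*(-9) = (40*2)*(-9) = 80*(-9) = -720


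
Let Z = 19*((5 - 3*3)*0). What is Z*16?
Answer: 0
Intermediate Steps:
Z = 0 (Z = 19*((5 - 9)*0) = 19*(-4*0) = 19*0 = 0)
Z*16 = 0*16 = 0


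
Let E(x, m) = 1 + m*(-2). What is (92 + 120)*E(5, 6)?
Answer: -2332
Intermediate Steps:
E(x, m) = 1 - 2*m
(92 + 120)*E(5, 6) = (92 + 120)*(1 - 2*6) = 212*(1 - 12) = 212*(-11) = -2332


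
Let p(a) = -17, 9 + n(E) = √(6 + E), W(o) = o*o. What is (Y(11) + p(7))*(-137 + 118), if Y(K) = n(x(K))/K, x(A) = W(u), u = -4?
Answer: 3724/11 - 19*√22/11 ≈ 330.44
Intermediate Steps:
W(o) = o²
x(A) = 16 (x(A) = (-4)² = 16)
n(E) = -9 + √(6 + E)
Y(K) = (-9 + √22)/K (Y(K) = (-9 + √(6 + 16))/K = (-9 + √22)/K)
(Y(11) + p(7))*(-137 + 118) = ((-9 + √22)/11 - 17)*(-137 + 118) = ((-9 + √22)/11 - 17)*(-19) = ((-9/11 + √22/11) - 17)*(-19) = (-196/11 + √22/11)*(-19) = 3724/11 - 19*√22/11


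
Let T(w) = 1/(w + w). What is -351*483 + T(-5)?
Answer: -1695331/10 ≈ -1.6953e+5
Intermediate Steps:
T(w) = 1/(2*w)
-351*483 + T(-5) = -351*483 + (½)/(-5) = -169533 + (½)*(-⅕) = -169533 - ⅒ = -1695331/10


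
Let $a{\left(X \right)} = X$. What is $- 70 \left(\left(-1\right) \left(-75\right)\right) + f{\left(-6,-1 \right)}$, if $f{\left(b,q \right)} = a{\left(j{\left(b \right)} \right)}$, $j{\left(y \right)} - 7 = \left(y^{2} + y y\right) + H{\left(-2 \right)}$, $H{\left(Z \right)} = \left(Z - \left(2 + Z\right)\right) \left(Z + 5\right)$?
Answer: $-5177$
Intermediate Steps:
$H{\left(Z \right)} = -10 - 2 Z$ ($H{\left(Z \right)} = - 2 \left(5 + Z\right) = -10 - 2 Z$)
$j{\left(y \right)} = 1 + 2 y^{2}$ ($j{\left(y \right)} = 7 - \left(6 - y^{2} - y y\right) = 7 + \left(\left(y^{2} + y^{2}\right) + \left(-10 + 4\right)\right) = 7 + \left(2 y^{2} - 6\right) = 7 + \left(-6 + 2 y^{2}\right) = 1 + 2 y^{2}$)
$f{\left(b,q \right)} = 1 + 2 b^{2}$
$- 70 \left(\left(-1\right) \left(-75\right)\right) + f{\left(-6,-1 \right)} = - 70 \left(\left(-1\right) \left(-75\right)\right) + \left(1 + 2 \left(-6\right)^{2}\right) = \left(-70\right) 75 + \left(1 + 2 \cdot 36\right) = -5250 + \left(1 + 72\right) = -5250 + 73 = -5177$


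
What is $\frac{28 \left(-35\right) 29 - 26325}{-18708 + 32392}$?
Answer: $- \frac{54745}{13684} \approx -4.0007$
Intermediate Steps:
$\frac{28 \left(-35\right) 29 - 26325}{-18708 + 32392} = \frac{\left(-980\right) 29 - 26325}{13684} = \left(-28420 - 26325\right) \frac{1}{13684} = \left(-54745\right) \frac{1}{13684} = - \frac{54745}{13684}$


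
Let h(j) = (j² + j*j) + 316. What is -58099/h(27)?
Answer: -58099/1774 ≈ -32.750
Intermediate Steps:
h(j) = 316 + 2*j² (h(j) = (j² + j²) + 316 = 2*j² + 316 = 316 + 2*j²)
-58099/h(27) = -58099/(316 + 2*27²) = -58099/(316 + 2*729) = -58099/(316 + 1458) = -58099/1774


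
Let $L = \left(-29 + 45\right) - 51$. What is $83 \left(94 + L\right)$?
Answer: $4897$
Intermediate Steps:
$L = -35$ ($L = 16 - 51 = -35$)
$83 \left(94 + L\right) = 83 \left(94 - 35\right) = 83 \cdot 59 = 4897$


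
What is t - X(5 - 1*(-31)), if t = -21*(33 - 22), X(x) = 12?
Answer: -243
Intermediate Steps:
t = -231 (t = -21*11 = -231)
t - X(5 - 1*(-31)) = -231 - 1*12 = -231 - 12 = -243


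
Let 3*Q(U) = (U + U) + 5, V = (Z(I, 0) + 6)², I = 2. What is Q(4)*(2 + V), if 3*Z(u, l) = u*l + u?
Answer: 5434/27 ≈ 201.26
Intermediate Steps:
Z(u, l) = u/3 + l*u/3 (Z(u, l) = (u*l + u)/3 = (l*u + u)/3 = (u + l*u)/3 = u/3 + l*u/3)
V = 400/9 (V = ((⅓)*2*(1 + 0) + 6)² = ((⅓)*2*1 + 6)² = (⅔ + 6)² = (20/3)² = 400/9 ≈ 44.444)
Q(U) = 5/3 + 2*U/3 (Q(U) = ((U + U) + 5)/3 = (2*U + 5)/3 = (5 + 2*U)/3 = 5/3 + 2*U/3)
Q(4)*(2 + V) = (5/3 + (⅔)*4)*(2 + 400/9) = (5/3 + 8/3)*(418/9) = (13/3)*(418/9) = 5434/27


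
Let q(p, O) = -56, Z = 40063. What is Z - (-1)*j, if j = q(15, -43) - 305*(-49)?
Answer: 54952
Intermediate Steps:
j = 14889 (j = -56 - 305*(-49) = -56 - 1*(-14945) = -56 + 14945 = 14889)
Z - (-1)*j = 40063 - (-1)*14889 = 40063 - 1*(-14889) = 40063 + 14889 = 54952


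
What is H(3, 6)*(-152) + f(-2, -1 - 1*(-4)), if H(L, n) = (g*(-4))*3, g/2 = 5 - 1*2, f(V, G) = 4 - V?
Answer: 10950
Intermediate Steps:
g = 6 (g = 2*(5 - 1*2) = 2*(5 - 2) = 2*3 = 6)
H(L, n) = -72 (H(L, n) = (6*(-4))*3 = -24*3 = -72)
H(3, 6)*(-152) + f(-2, -1 - 1*(-4)) = -72*(-152) + (4 - 1*(-2)) = 10944 + (4 + 2) = 10944 + 6 = 10950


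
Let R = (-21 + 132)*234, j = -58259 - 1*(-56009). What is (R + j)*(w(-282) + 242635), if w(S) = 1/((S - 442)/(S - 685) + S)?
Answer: 782766737078346/135985 ≈ 5.7563e+9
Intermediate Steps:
w(S) = 1/(S + (-442 + S)/(-685 + S)) (w(S) = 1/((-442 + S)/(-685 + S) + S) = 1/(S + (-442 + S)/(-685 + S)))
j = -2250 (j = -58259 + 56009 = -2250)
R = 25974 (R = 111*234 = 25974)
(R + j)*(w(-282) + 242635) = (25974 - 2250)*((685 - 1*(-282))/(442 - 1*(-282)² + 684*(-282)) + 242635) = 23724*((685 + 282)/(442 - 1*79524 - 192888) + 242635) = 23724*(967/(442 - 79524 - 192888) + 242635) = 23724*(967/(-271970) + 242635) = 23724*(-1/271970*967 + 242635) = 23724*(-967/271970 + 242635) = 23724*(65989439983/271970) = 782766737078346/135985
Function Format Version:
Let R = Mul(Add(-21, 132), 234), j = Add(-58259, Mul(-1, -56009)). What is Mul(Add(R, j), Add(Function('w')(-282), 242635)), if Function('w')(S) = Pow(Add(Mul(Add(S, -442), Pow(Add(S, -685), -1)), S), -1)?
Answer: Rational(782766737078346, 135985) ≈ 5.7563e+9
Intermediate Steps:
Function('w')(S) = Pow(Add(S, Mul(Pow(Add(-685, S), -1), Add(-442, S))), -1) (Function('w')(S) = Pow(Add(Mul(Add(-442, S), Pow(Add(-685, S), -1)), S), -1) = Pow(Add(Mul(Pow(Add(-685, S), -1), Add(-442, S)), S), -1) = Pow(Add(S, Mul(Pow(Add(-685, S), -1), Add(-442, S))), -1))
j = -2250 (j = Add(-58259, 56009) = -2250)
R = 25974 (R = Mul(111, 234) = 25974)
Mul(Add(R, j), Add(Function('w')(-282), 242635)) = Mul(Add(25974, -2250), Add(Mul(Pow(Add(442, Mul(-1, Pow(-282, 2)), Mul(684, -282)), -1), Add(685, Mul(-1, -282))), 242635)) = Mul(23724, Add(Mul(Pow(Add(442, Mul(-1, 79524), -192888), -1), Add(685, 282)), 242635)) = Mul(23724, Add(Mul(Pow(Add(442, -79524, -192888), -1), 967), 242635)) = Mul(23724, Add(Mul(Pow(-271970, -1), 967), 242635)) = Mul(23724, Add(Mul(Rational(-1, 271970), 967), 242635)) = Mul(23724, Add(Rational(-967, 271970), 242635)) = Mul(23724, Rational(65989439983, 271970)) = Rational(782766737078346, 135985)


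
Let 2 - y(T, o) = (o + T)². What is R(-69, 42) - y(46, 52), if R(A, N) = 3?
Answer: 9605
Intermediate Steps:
y(T, o) = 2 - (T + o)² (y(T, o) = 2 - (o + T)² = 2 - (T + o)²)
R(-69, 42) - y(46, 52) = 3 - (2 - (46 + 52)²) = 3 - (2 - 1*98²) = 3 - (2 - 1*9604) = 3 - (2 - 9604) = 3 - 1*(-9602) = 3 + 9602 = 9605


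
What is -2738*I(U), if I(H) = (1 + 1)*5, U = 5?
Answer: -27380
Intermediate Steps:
I(H) = 10 (I(H) = 2*5 = 10)
-2738*I(U) = -2738*10 = -27380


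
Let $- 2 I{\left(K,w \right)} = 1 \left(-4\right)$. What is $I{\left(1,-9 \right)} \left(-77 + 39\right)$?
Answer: $-76$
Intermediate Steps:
$I{\left(K,w \right)} = 2$ ($I{\left(K,w \right)} = - \frac{1 \left(-4\right)}{2} = \left(- \frac{1}{2}\right) \left(-4\right) = 2$)
$I{\left(1,-9 \right)} \left(-77 + 39\right) = 2 \left(-77 + 39\right) = 2 \left(-38\right) = -76$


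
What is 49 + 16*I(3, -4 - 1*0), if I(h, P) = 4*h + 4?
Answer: 305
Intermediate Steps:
I(h, P) = 4 + 4*h
49 + 16*I(3, -4 - 1*0) = 49 + 16*(4 + 4*3) = 49 + 16*(4 + 12) = 49 + 16*16 = 49 + 256 = 305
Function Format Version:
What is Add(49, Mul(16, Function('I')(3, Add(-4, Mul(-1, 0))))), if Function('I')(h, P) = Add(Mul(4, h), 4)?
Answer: 305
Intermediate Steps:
Function('I')(h, P) = Add(4, Mul(4, h))
Add(49, Mul(16, Function('I')(3, Add(-4, Mul(-1, 0))))) = Add(49, Mul(16, Add(4, Mul(4, 3)))) = Add(49, Mul(16, Add(4, 12))) = Add(49, Mul(16, 16)) = Add(49, 256) = 305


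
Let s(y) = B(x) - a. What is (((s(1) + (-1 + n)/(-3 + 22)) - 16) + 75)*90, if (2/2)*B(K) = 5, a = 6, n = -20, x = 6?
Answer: 97290/19 ≈ 5120.5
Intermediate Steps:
B(K) = 5
s(y) = -1 (s(y) = 5 - 1*6 = 5 - 6 = -1)
(((s(1) + (-1 + n)/(-3 + 22)) - 16) + 75)*90 = (((-1 + (-1 - 20)/(-3 + 22)) - 16) + 75)*90 = (((-1 - 21/19) - 16) + 75)*90 = ((-40/19 - 16) + 75)*90 = (-344/19 + 75)*90 = (1081/19)*90 = 97290/19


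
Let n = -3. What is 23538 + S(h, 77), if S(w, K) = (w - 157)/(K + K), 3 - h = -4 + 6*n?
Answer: 164760/7 ≈ 23537.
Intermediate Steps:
h = 25 (h = 3 - (-4 + 6*(-3)) = 3 - (-4 - 18) = 3 - 1*(-22) = 3 + 22 = 25)
S(w, K) = (-157 + w)/(2*K) (S(w, K) = (-157 + w)/((2*K)) = (-157 + w)*(1/(2*K)) = (-157 + w)/(2*K))
23538 + S(h, 77) = 23538 + (½)*(-157 + 25)/77 = 23538 + (½)*(1/77)*(-132) = 23538 - 6/7 = 164760/7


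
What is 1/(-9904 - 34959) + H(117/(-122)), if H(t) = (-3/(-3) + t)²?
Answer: 1106691/667740892 ≈ 0.0016574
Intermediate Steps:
H(t) = (1 + t)² (H(t) = (-3*(-⅓) + t)² = (1 + t)²)
1/(-9904 - 34959) + H(117/(-122)) = 1/(-9904 - 34959) + (1 + 117/(-122))² = 1/(-44863) + (1 + 117*(-1/122))² = -1/44863 + (1 - 117/122)² = -1/44863 + (5/122)² = -1/44863 + 25/14884 = 1106691/667740892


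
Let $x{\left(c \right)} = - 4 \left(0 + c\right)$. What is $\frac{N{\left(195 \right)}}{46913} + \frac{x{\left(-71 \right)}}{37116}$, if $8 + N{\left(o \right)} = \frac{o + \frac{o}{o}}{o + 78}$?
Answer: $\frac{42422287}{5658974451} \approx 0.0074965$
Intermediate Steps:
$x{\left(c \right)} = - 4 c$
$N{\left(o \right)} = -8 + \frac{1 + o}{78 + o}$ ($N{\left(o \right)} = -8 + \frac{o + \frac{o}{o}}{o + 78} = -8 + \frac{o + 1}{78 + o} = -8 + \frac{1 + o}{78 + o}$)
$\frac{N{\left(195 \right)}}{46913} + \frac{x{\left(-71 \right)}}{37116} = \frac{7 \frac{1}{78 + 195} \left(-89 - 195\right)}{46913} + \frac{\left(-4\right) \left(-71\right)}{37116} = \frac{7 \left(-89 - 195\right)}{273} \cdot \frac{1}{46913} + 284 \cdot \frac{1}{37116} = 7 \cdot \frac{1}{273} \left(-284\right) \frac{1}{46913} + \frac{71}{9279} = \left(- \frac{284}{39}\right) \frac{1}{46913} + \frac{71}{9279} = - \frac{284}{1829607} + \frac{71}{9279} = \frac{42422287}{5658974451}$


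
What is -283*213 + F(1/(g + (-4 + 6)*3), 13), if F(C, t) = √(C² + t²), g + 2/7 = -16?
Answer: -60279 + √876145/72 ≈ -60266.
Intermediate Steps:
g = -114/7 (g = -2/7 - 16 = -114/7 ≈ -16.286)
-283*213 + F(1/(g + (-4 + 6)*3), 13) = -283*213 + √((1/(-114/7 + (-4 + 6)*3))² + 13²) = -60279 + √((1/(-114/7 + 2*3))² + 169) = -60279 + √((1/(-114/7 + 6))² + 169) = -60279 + √((1/(-72/7))² + 169) = -60279 + √((-7/72)² + 169) = -60279 + √(49/5184 + 169) = -60279 + √(876145/5184) = -60279 + √876145/72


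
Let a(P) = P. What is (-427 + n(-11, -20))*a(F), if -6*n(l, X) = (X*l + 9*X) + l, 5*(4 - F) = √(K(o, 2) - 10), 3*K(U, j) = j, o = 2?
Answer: -5182/3 + 2591*I*√21/45 ≈ -1727.3 + 263.85*I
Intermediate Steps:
K(U, j) = j/3
F = 4 - 2*I*√21/15 (F = 4 - √((⅓)*2 - 10)/5 = 4 - √(⅔ - 10)/5 = 4 - 2*I*√21/15 ≈ 4.0 - 0.61101*I)
n(l, X) = -3*X/2 - l/6 - X*l/6 (n(l, X) = -((X*l + 9*X) + l)/6 = -((9*X + X*l) + l)/6 = -(l + 9*X + X*l)/6 = -3*X/2 - l/6 - X*l/6)
(-427 + n(-11, -20))*a(F) = (-427 + (-3/2*(-20) - ⅙*(-11) - ⅙*(-20)*(-11)))*(4 - 2*I*√21/15) = (-427 + (30 + 11/6 - 110/3))*(4 - 2*I*√21/15) = (-427 - 29/6)*(4 - 2*I*√21/15) = -2591*(4 - 2*I*√21/15)/6 = -5182/3 + 2591*I*√21/45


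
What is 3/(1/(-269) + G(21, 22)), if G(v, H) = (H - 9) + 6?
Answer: 807/5110 ≈ 0.15793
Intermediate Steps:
G(v, H) = -3 + H (G(v, H) = (-9 + H) + 6 = -3 + H)
3/(1/(-269) + G(21, 22)) = 3/(1/(-269) + (-3 + 22)) = 3/(-1/269 + 19) = 3/(5110/269) = (269/5110)*3 = 807/5110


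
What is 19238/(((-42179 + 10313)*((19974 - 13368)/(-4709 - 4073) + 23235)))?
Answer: -42237029/1625509866006 ≈ -2.5984e-5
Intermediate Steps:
19238/(((-42179 + 10313)*((19974 - 13368)/(-4709 - 4073) + 23235))) = 19238/((-31866*(6606/(-8782) + 23235))) = 19238/((-31866*(6606*(-1/8782) + 23235))) = 19238/((-31866*(-3303/4391 + 23235))) = 19238/((-31866*102021582/4391)) = 19238/(-3251019732012/4391) = 19238*(-4391/3251019732012) = -42237029/1625509866006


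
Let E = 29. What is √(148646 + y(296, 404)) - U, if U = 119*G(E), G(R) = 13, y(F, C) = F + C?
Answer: -1547 + 3*√16594 ≈ -1160.5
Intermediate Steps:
y(F, C) = C + F
U = 1547 (U = 119*13 = 1547)
√(148646 + y(296, 404)) - U = √(148646 + (404 + 296)) - 1*1547 = √(148646 + 700) - 1547 = √149346 - 1547 = 3*√16594 - 1547 = -1547 + 3*√16594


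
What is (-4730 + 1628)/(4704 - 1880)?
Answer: -1551/1412 ≈ -1.0984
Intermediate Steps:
(-4730 + 1628)/(4704 - 1880) = -3102/2824 = -3102*1/2824 = -1551/1412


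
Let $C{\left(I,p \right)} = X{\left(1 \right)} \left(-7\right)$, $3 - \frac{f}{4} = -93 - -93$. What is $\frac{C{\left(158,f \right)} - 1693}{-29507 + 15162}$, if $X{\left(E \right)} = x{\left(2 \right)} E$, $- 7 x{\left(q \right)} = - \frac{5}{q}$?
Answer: $\frac{3391}{28690} \approx 0.11819$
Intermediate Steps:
$x{\left(q \right)} = \frac{5}{7 q}$ ($x{\left(q \right)} = - \frac{\left(-5\right) \frac{1}{q}}{7} = \frac{5}{7 q}$)
$X{\left(E \right)} = \frac{5 E}{14}$ ($X{\left(E \right)} = \frac{5}{7 \cdot 2} E = \frac{5}{7} \cdot \frac{1}{2} E = \frac{5 E}{14}$)
$f = 12$ ($f = 12 - 4 \left(-93 - -93\right) = 12 - 4 \left(-93 + 93\right) = 12 - 0 = 12 + 0 = 12$)
$C{\left(I,p \right)} = - \frac{5}{2}$ ($C{\left(I,p \right)} = \frac{5}{14} \cdot 1 \left(-7\right) = \frac{5}{14} \left(-7\right) = - \frac{5}{2}$)
$\frac{C{\left(158,f \right)} - 1693}{-29507 + 15162} = \frac{- \frac{5}{2} - 1693}{-29507 + 15162} = - \frac{3391}{2 \left(-14345\right)} = \left(- \frac{3391}{2}\right) \left(- \frac{1}{14345}\right) = \frac{3391}{28690}$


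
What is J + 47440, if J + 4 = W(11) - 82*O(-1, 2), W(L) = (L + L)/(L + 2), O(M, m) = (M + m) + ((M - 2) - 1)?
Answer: 619888/13 ≈ 47684.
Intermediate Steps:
O(M, m) = -3 + m + 2*M (O(M, m) = (M + m) + ((-2 + M) - 1) = (M + m) + (-3 + M) = -3 + m + 2*M)
W(L) = 2*L/(2 + L) (W(L) = (2*L)/(2 + L) = 2*L/(2 + L))
J = 3168/13 (J = -4 + (2*11/(2 + 11) - 82*(-3 + 2 + 2*(-1))) = -4 + (2*11/13 - 82*(-3 + 2 - 2)) = -4 + (2*11*(1/13) - 82*(-3)) = -4 + (22/13 + 246) = -4 + 3220/13 = 3168/13 ≈ 243.69)
J + 47440 = 3168/13 + 47440 = 619888/13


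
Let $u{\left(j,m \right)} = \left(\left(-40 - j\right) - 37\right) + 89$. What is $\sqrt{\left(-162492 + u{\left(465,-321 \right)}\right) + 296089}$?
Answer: $2 \sqrt{33286} \approx 364.89$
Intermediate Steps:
$u{\left(j,m \right)} = 12 - j$ ($u{\left(j,m \right)} = \left(-77 - j\right) + 89 = 12 - j$)
$\sqrt{\left(-162492 + u{\left(465,-321 \right)}\right) + 296089} = \sqrt{\left(-162492 + \left(12 - 465\right)\right) + 296089} = \sqrt{\left(-162492 - 453\right) + 296089} = \sqrt{-162945 + 296089} = \sqrt{133144} = 2 \sqrt{33286}$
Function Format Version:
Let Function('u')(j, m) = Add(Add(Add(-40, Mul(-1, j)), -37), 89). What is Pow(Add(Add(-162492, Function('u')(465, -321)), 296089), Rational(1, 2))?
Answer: Mul(2, Pow(33286, Rational(1, 2))) ≈ 364.89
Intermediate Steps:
Function('u')(j, m) = Add(12, Mul(-1, j)) (Function('u')(j, m) = Add(Add(-77, Mul(-1, j)), 89) = Add(12, Mul(-1, j)))
Pow(Add(Add(-162492, Function('u')(465, -321)), 296089), Rational(1, 2)) = Pow(Add(Add(-162492, Add(12, Mul(-1, 465))), 296089), Rational(1, 2)) = Pow(Add(Add(-162492, Add(12, -465)), 296089), Rational(1, 2)) = Pow(Add(Add(-162492, -453), 296089), Rational(1, 2)) = Pow(Add(-162945, 296089), Rational(1, 2)) = Pow(133144, Rational(1, 2)) = Mul(2, Pow(33286, Rational(1, 2)))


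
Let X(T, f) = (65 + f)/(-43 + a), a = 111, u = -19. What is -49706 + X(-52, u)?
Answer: -1689981/34 ≈ -49705.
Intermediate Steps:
X(T, f) = 65/68 + f/68 (X(T, f) = (65 + f)/(-43 + 111) = (65 + f)/68 = (65 + f)*(1/68) = 65/68 + f/68)
-49706 + X(-52, u) = -49706 + (65/68 + (1/68)*(-19)) = -49706 + (65/68 - 19/68) = -49706 + 23/34 = -1689981/34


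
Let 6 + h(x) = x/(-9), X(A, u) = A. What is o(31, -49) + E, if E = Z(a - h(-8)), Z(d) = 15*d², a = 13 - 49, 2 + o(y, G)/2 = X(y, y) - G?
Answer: 390632/27 ≈ 14468.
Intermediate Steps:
o(y, G) = -4 - 2*G + 2*y (o(y, G) = -4 + 2*(y - G) = -4 + (-2*G + 2*y) = -4 - 2*G + 2*y)
h(x) = -6 - x/9 (h(x) = -6 + x/(-9) = -6 + x*(-⅑) = -6 - x/9)
a = -36
E = 386420/27 (E = 15*(-36 - (-6 - ⅑*(-8)))² = 15*(-36 - (-6 + 8/9))² = 15*(-36 - 1*(-46/9))² = 15*(-36 + 46/9)² = 15*(-278/9)² = 15*(77284/81) = 386420/27 ≈ 14312.)
o(31, -49) + E = (-4 - 2*(-49) + 2*31) + 386420/27 = (-4 + 98 + 62) + 386420/27 = 156 + 386420/27 = 390632/27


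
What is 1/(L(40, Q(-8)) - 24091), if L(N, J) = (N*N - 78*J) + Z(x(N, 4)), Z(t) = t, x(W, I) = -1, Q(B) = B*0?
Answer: -1/22492 ≈ -4.4460e-5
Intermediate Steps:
Q(B) = 0
L(N, J) = -1 + N² - 78*J (L(N, J) = (N*N - 78*J) - 1 = (N² - 78*J) - 1 = -1 + N² - 78*J)
1/(L(40, Q(-8)) - 24091) = 1/((-1 + 40² - 78*0) - 24091) = 1/((-1 + 1600 + 0) - 24091) = 1/(1599 - 24091) = 1/(-22492) = -1/22492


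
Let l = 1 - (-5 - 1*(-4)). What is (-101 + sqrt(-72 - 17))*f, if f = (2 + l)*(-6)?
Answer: 2424 - 24*I*sqrt(89) ≈ 2424.0 - 226.42*I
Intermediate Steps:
l = 2 (l = 1 - (-5 + 4) = 1 - 1*(-1) = 1 + 1 = 2)
f = -24 (f = (2 + 2)*(-6) = 4*(-6) = -24)
(-101 + sqrt(-72 - 17))*f = (-101 + sqrt(-72 - 17))*(-24) = (-101 + sqrt(-89))*(-24) = (-101 + I*sqrt(89))*(-24) = 2424 - 24*I*sqrt(89)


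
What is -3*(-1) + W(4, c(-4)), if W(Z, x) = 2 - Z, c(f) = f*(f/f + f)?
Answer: 1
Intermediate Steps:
c(f) = f*(1 + f)
-3*(-1) + W(4, c(-4)) = -3*(-1) + (2 - 1*4) = 3 + (2 - 4) = 3 - 2 = 1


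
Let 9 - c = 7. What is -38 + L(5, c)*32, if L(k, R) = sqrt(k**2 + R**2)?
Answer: -38 + 32*sqrt(29) ≈ 134.33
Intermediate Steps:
c = 2 (c = 9 - 1*7 = 9 - 7 = 2)
L(k, R) = sqrt(R**2 + k**2)
-38 + L(5, c)*32 = -38 + sqrt(2**2 + 5**2)*32 = -38 + sqrt(4 + 25)*32 = -38 + sqrt(29)*32 = -38 + 32*sqrt(29)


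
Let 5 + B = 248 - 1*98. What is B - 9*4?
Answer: 109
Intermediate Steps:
B = 145 (B = -5 + (248 - 1*98) = -5 + (248 - 98) = -5 + 150 = 145)
B - 9*4 = 145 - 9*4 = 145 - 36 = 109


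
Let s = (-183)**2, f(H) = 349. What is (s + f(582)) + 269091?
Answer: 302929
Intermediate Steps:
s = 33489
(s + f(582)) + 269091 = (33489 + 349) + 269091 = 33838 + 269091 = 302929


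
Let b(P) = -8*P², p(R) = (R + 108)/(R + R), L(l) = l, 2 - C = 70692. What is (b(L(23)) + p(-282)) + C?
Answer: -7042639/94 ≈ -74922.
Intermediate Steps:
C = -70690 (C = 2 - 1*70692 = 2 - 70692 = -70690)
p(R) = (108 + R)/(2*R) (p(R) = (108 + R)/((2*R)) = (108 + R)*(1/(2*R)) = (108 + R)/(2*R))
(b(L(23)) + p(-282)) + C = (-8*23² + (½)*(108 - 282)/(-282)) - 70690 = (-8*529 + (½)*(-1/282)*(-174)) - 70690 = (-4232 + 29/94) - 70690 = -397779/94 - 70690 = -7042639/94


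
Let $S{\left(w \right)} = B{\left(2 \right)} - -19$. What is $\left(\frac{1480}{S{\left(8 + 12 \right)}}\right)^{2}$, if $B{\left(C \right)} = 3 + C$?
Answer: $\frac{34225}{9} \approx 3802.8$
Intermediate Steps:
$S{\left(w \right)} = 24$ ($S{\left(w \right)} = \left(3 + 2\right) - -19 = 5 + 19 = 24$)
$\left(\frac{1480}{S{\left(8 + 12 \right)}}\right)^{2} = \left(\frac{1480}{24}\right)^{2} = \left(1480 \cdot \frac{1}{24}\right)^{2} = \left(\frac{185}{3}\right)^{2} = \frac{34225}{9}$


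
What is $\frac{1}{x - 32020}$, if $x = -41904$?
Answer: $- \frac{1}{73924} \approx -1.3527 \cdot 10^{-5}$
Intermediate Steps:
$\frac{1}{x - 32020} = \frac{1}{-41904 - 32020} = \frac{1}{-73924} = - \frac{1}{73924}$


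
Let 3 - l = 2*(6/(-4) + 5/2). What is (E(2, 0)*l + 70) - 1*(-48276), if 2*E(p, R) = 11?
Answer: 96703/2 ≈ 48352.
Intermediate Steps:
l = 1 (l = 3 - 2*(6/(-4) + 5/2) = 3 - 2*(6*(-1/4) + 5*(1/2)) = 3 - 2*(-3/2 + 5/2) = 3 - 2 = 1)
E(p, R) = 11/2 (E(p, R) = (1/2)*11 = 11/2)
(E(2, 0)*l + 70) - 1*(-48276) = ((11/2)*1 + 70) - 1*(-48276) = (11/2 + 70) + 48276 = 151/2 + 48276 = 96703/2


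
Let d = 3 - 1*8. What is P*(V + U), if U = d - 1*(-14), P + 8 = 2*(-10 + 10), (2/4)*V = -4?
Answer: -8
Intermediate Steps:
d = -5 (d = 3 - 8 = -5)
V = -8 (V = 2*(-4) = -8)
P = -8 (P = -8 + 2*(-10 + 10) = -8 + 2*0 = -8 + 0 = -8)
U = 9 (U = -5 - 1*(-14) = -5 + 14 = 9)
P*(V + U) = -8*(-8 + 9) = -8*1 = -8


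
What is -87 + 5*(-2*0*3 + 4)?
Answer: -67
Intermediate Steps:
-87 + 5*(-2*0*3 + 4) = -87 + 5*(0*3 + 4) = -87 + 5*(0 + 4) = -87 + 5*4 = -87 + 20 = -67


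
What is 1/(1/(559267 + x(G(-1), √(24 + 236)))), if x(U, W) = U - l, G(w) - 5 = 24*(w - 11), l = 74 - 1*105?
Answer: 559015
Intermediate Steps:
l = -31 (l = 74 - 105 = -31)
G(w) = -259 + 24*w (G(w) = 5 + 24*(w - 11) = 5 + 24*(-11 + w) = 5 + (-264 + 24*w) = -259 + 24*w)
x(U, W) = 31 + U (x(U, W) = U - 1*(-31) = U + 31 = 31 + U)
1/(1/(559267 + x(G(-1), √(24 + 236)))) = 1/(1/(559267 + (31 + (-259 + 24*(-1))))) = 1/(1/(559267 + (31 + (-259 - 24)))) = 1/(1/(559267 + (31 - 283))) = 1/(1/(559267 - 252)) = 1/(1/559015) = 559015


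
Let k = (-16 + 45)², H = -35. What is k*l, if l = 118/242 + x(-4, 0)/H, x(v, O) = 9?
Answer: 820816/4235 ≈ 193.82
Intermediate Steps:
k = 841 (k = 29² = 841)
l = 976/4235 (l = 118/242 + 9/(-35) = 118*(1/242) + 9*(-1/35) = 59/121 - 9/35 = 976/4235 ≈ 0.23046)
k*l = 841*(976/4235) = 820816/4235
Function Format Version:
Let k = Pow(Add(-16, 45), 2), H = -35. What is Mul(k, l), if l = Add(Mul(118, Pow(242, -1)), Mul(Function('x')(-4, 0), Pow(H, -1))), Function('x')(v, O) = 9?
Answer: Rational(820816, 4235) ≈ 193.82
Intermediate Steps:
k = 841 (k = Pow(29, 2) = 841)
l = Rational(976, 4235) (l = Add(Mul(118, Pow(242, -1)), Mul(9, Pow(-35, -1))) = Add(Mul(118, Rational(1, 242)), Mul(9, Rational(-1, 35))) = Add(Rational(59, 121), Rational(-9, 35)) = Rational(976, 4235) ≈ 0.23046)
Mul(k, l) = Mul(841, Rational(976, 4235)) = Rational(820816, 4235)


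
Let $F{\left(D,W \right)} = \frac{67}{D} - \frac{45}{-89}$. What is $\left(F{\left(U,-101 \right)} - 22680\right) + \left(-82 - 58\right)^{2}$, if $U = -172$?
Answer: $- \frac{47146863}{15308} \approx -3079.9$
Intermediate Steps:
$F{\left(D,W \right)} = \frac{45}{89} + \frac{67}{D}$ ($F{\left(D,W \right)} = \frac{67}{D} - - \frac{45}{89} = \frac{67}{D} + \frac{45}{89} = \frac{45}{89} + \frac{67}{D}$)
$\left(F{\left(U,-101 \right)} - 22680\right) + \left(-82 - 58\right)^{2} = \left(\left(\frac{45}{89} + \frac{67}{-172}\right) - 22680\right) + \left(-82 - 58\right)^{2} = \left(\left(\frac{45}{89} + 67 \left(- \frac{1}{172}\right)\right) - 22680\right) + \left(-140\right)^{2} = \left(\left(\frac{45}{89} - \frac{67}{172}\right) - 22680\right) + 19600 = \left(\frac{1777}{15308} - 22680\right) + 19600 = - \frac{347183663}{15308} + 19600 = - \frac{47146863}{15308}$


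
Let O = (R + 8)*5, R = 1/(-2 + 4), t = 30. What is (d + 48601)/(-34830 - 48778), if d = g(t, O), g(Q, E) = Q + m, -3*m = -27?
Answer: -6080/10451 ≈ -0.58176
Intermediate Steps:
m = 9 (m = -⅓*(-27) = 9)
R = ½ (R = 1/2 = ½ ≈ 0.50000)
O = 85/2 (O = (½ + 8)*5 = (17/2)*5 = 85/2 ≈ 42.500)
g(Q, E) = 9 + Q (g(Q, E) = Q + 9 = 9 + Q)
d = 39 (d = 9 + 30 = 39)
(d + 48601)/(-34830 - 48778) = (39 + 48601)/(-34830 - 48778) = 48640/(-83608) = 48640*(-1/83608) = -6080/10451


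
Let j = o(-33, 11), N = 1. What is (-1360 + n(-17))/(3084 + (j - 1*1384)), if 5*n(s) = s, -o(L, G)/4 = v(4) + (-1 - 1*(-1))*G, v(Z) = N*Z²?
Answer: -6817/8180 ≈ -0.83337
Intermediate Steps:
v(Z) = Z² (v(Z) = 1*Z² = Z²)
o(L, G) = -64 (o(L, G) = -4*(4² + (-1 - 1*(-1))*G) = -4*(16 + (-1 + 1)*G) = -4*(16 + 0*G) = -4*(16 + 0) = -4*16 = -64)
n(s) = s/5
j = -64
(-1360 + n(-17))/(3084 + (j - 1*1384)) = (-1360 + (⅕)*(-17))/(3084 + (-64 - 1*1384)) = (-1360 - 17/5)/(3084 + (-64 - 1384)) = -6817/(5*(3084 - 1448)) = -6817/5/1636 = -6817/5*1/1636 = -6817/8180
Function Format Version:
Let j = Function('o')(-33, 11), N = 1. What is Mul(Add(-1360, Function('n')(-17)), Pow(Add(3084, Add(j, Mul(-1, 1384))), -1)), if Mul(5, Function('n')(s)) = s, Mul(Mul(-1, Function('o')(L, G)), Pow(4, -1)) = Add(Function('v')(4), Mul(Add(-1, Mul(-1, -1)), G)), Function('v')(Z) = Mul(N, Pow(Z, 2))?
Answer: Rational(-6817, 8180) ≈ -0.83337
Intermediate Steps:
Function('v')(Z) = Pow(Z, 2) (Function('v')(Z) = Mul(1, Pow(Z, 2)) = Pow(Z, 2))
Function('o')(L, G) = -64 (Function('o')(L, G) = Mul(-4, Add(Pow(4, 2), Mul(Add(-1, Mul(-1, -1)), G))) = Mul(-4, Add(16, Mul(Add(-1, 1), G))) = Mul(-4, Add(16, Mul(0, G))) = Mul(-4, Add(16, 0)) = Mul(-4, 16) = -64)
Function('n')(s) = Mul(Rational(1, 5), s)
j = -64
Mul(Add(-1360, Function('n')(-17)), Pow(Add(3084, Add(j, Mul(-1, 1384))), -1)) = Mul(Add(-1360, Mul(Rational(1, 5), -17)), Pow(Add(3084, Add(-64, Mul(-1, 1384))), -1)) = Mul(Add(-1360, Rational(-17, 5)), Pow(Add(3084, Add(-64, -1384)), -1)) = Mul(Rational(-6817, 5), Pow(Add(3084, -1448), -1)) = Mul(Rational(-6817, 5), Pow(1636, -1)) = Mul(Rational(-6817, 5), Rational(1, 1636)) = Rational(-6817, 8180)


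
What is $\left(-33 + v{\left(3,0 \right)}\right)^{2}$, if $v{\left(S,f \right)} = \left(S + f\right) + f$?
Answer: $900$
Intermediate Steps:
$v{\left(S,f \right)} = S + 2 f$
$\left(-33 + v{\left(3,0 \right)}\right)^{2} = \left(-33 + \left(3 + 2 \cdot 0\right)\right)^{2} = \left(-33 + \left(3 + 0\right)\right)^{2} = \left(-33 + 3\right)^{2} = \left(-30\right)^{2} = 900$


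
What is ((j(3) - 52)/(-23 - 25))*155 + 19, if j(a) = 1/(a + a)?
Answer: 53677/288 ≈ 186.38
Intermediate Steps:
j(a) = 1/(2*a)
((j(3) - 52)/(-23 - 25))*155 + 19 = (((1/2)/3 - 52)/(-23 - 25))*155 + 19 = (((1/2)*(1/3) - 52)/(-48))*155 + 19 = ((1/6 - 52)*(-1/48))*155 + 19 = -311/6*(-1/48)*155 + 19 = (311/288)*155 + 19 = 48205/288 + 19 = 53677/288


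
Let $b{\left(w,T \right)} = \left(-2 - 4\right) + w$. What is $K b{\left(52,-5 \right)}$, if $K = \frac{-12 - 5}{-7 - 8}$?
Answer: $\frac{782}{15} \approx 52.133$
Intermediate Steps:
$b{\left(w,T \right)} = -6 + w$
$K = \frac{17}{15}$ ($K = - \frac{17}{-15} = \left(-17\right) \left(- \frac{1}{15}\right) = \frac{17}{15} \approx 1.1333$)
$K b{\left(52,-5 \right)} = \frac{17 \left(-6 + 52\right)}{15} = \frac{17}{15} \cdot 46 = \frac{782}{15}$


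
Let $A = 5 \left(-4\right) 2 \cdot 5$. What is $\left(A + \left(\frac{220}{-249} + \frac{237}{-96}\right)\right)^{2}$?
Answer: $\frac{2625407736721}{63489024} \approx 41352.0$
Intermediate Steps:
$A = -200$ ($A = \left(-20\right) 10 = -200$)
$\left(A + \left(\frac{220}{-249} + \frac{237}{-96}\right)\right)^{2} = \left(-200 + \left(\frac{220}{-249} + \frac{237}{-96}\right)\right)^{2} = \left(-200 + \left(220 \left(- \frac{1}{249}\right) + 237 \left(- \frac{1}{96}\right)\right)\right)^{2} = \left(-200 - \frac{26711}{7968}\right)^{2} = \left(- \frac{1620311}{7968}\right)^{2} = \frac{2625407736721}{63489024}$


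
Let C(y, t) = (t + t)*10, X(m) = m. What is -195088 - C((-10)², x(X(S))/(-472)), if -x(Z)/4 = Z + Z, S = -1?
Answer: -11510172/59 ≈ -1.9509e+5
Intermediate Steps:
x(Z) = -8*Z (x(Z) = -4*(Z + Z) = -8*Z)
C(y, t) = 20*t (C(y, t) = (2*t)*10 = 20*t)
-195088 - C((-10)², x(X(S))/(-472)) = -195088 - 20*-8*(-1)/(-472) = -195088 - 20*8*(-1/472) = -195088 - 20*(-1)/59 = -195088 - 1*(-20/59) = -195088 + 20/59 = -11510172/59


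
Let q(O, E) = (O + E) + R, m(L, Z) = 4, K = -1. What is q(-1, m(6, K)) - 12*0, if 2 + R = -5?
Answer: -4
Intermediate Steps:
R = -7 (R = -2 - 5 = -7)
q(O, E) = -7 + E + O (q(O, E) = (O + E) - 7 = (E + O) - 7 = -7 + E + O)
q(-1, m(6, K)) - 12*0 = (-7 + 4 - 1) - 12*0 = -4 + 0 = -4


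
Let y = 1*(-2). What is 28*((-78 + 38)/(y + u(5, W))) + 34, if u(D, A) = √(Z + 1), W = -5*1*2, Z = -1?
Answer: 594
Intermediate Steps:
W = -10 (W = -5*2 = -10)
u(D, A) = 0 (u(D, A) = √(-1 + 1) = √0 = 0)
y = -2
28*((-78 + 38)/(y + u(5, W))) + 34 = 28*((-78 + 38)/(-2 + 0)) + 34 = 28*(-40/(-2)) + 34 = 28*(-40*(-½)) + 34 = 28*20 + 34 = 560 + 34 = 594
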